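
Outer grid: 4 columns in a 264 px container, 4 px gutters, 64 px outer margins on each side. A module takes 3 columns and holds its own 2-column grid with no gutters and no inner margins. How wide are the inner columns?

Outer content = 264 − 2·64 = 136 px.
Subtracting 3 gutters of 4 leaves 124 for 4 columns, so c = 31 px.
Span of 3: 3·31 + 2·4 = 93 + 8 = 101 px.
With no gutters, each column is 101/2 = 50.5 px.

50.5 px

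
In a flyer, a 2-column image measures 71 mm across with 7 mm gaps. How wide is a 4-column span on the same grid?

71 − 1·7 = 64; ÷2 gives c = 32 mm.
4 columns plus 3 gaps: 128 + 21 = 149 mm.

149 mm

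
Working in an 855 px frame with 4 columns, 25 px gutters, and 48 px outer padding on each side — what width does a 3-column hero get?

563 px

Take off 96 px of margins, leaving 759 px.
4c + 3·25 = 759 → 4c = 684 → c = 171 px.
Span of 3: 3·171 + 2·25 = 513 + 50 = 563 px.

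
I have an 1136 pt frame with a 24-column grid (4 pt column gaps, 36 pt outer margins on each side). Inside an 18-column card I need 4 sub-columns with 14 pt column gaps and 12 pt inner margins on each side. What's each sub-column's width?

Outer content = 1136 − 2·36 = 1064 pt.
24c + 23·4 = 1064 → 24c = 972 → c = 40.5 pt.
Span of 18: 18·40.5 + 17·4 = 729 + 68 = 797 pt.
Inner content = 797 − 2·12 = 773 pt.
Subtracting 3 column gaps of 14 leaves 731 for 4 columns, so d = 182.75 pt.

182.75 pt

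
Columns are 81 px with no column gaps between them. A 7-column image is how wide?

With no column gaps, 7 columns span 7·81 = 567 px.

567 px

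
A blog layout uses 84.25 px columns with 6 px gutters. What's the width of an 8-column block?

Span of 8: 8·84.25 + 7·6 = 674 + 42 = 716 px.

716 px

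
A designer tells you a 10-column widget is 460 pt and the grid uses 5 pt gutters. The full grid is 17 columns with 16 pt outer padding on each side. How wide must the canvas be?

460 − 9·5 = 415; ÷10 gives c = 41.5 pt.
Total width: 2·16 + 17·41.5 + 16·5 = 817.5 pt.

817.5 pt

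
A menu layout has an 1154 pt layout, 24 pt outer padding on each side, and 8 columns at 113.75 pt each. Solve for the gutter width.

Inside the margins: 1154 − 48 = 1106 pt.
8 columns take 8·113.75 = 910 pt; remaining 196 splits into 7 gutters.
g = 196 / 7 = 28 pt.

28 pt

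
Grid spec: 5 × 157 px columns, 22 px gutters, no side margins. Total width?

873 px

Total width: 5·157 + 4·22 = 873 px.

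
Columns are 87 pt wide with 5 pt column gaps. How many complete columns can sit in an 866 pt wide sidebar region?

9 columns

Each extra column adds 87 + 5 = 92 pt.
(866 + 5) / 92 = 9.47, so 9 columns fit.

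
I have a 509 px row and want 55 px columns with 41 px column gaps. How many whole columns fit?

5 columns

Each extra column adds 55 + 41 = 96 px.
(509 + 41) / 96 = 5.73, so 5 columns fit.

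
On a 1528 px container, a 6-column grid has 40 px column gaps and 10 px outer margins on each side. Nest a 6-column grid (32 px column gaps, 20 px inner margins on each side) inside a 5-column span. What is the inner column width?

175 px

Outer content = 1528 − 2·10 = 1508 px.
6 columns + 5 column gaps: 6c + 5·40 = 1508.
6c = 1508 − 200 = 1308, so c = 218 px.
5-column span = 5·218 + 4·40 = 1250 px.
Inner content = 1250 − 2·20 = 1210 px.
6 columns + 5 column gaps: 6d + 5·32 = 1210.
6d = 1210 − 160 = 1050, so d = 175 px.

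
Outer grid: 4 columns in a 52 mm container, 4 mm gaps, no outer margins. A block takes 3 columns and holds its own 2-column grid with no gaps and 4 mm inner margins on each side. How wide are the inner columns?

15 mm

Subtracting 3 gaps of 4 leaves 40 for 4 columns, so c = 10 mm.
3 columns plus 2 gaps: 30 + 8 = 38 mm.
Inner content = 38 − 2·4 = 30 mm.
2d = 30 → d = 15 mm.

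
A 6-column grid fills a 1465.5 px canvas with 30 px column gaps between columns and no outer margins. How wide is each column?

219.25 px

1465.5 − 5·30 = 1315.5; ÷6 gives c = 219.25 px.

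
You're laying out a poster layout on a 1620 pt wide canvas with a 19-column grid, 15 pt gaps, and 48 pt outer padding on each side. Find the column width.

Subtract both margins: 1620 − 2·48 = 1524 pt.
Subtracting 18 gaps of 15 leaves 1254 for 19 columns, so c = 66 pt.

66 pt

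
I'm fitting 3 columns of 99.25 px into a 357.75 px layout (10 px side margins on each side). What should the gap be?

Inside the margins: 357.75 − 20 = 337.75 px.
3·99.25 + 2g = 337.75 → 2g = 40 → g = 20 px.

20 px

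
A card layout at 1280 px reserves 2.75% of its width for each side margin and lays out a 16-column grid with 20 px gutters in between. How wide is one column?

56.85 px

Margins: 2.75% × 1280 = 35.2 px each, so content = 1280 − 70.4 = 1209.6 px.
16 columns + 15 gutters: 16c + 15·20 = 1209.6.
16c = 1209.6 − 300 = 909.6, so c = 56.85 px.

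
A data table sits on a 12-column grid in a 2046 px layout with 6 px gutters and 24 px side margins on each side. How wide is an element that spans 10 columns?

1664 px

Subtract both margins: 2046 − 2·24 = 1998 px.
1998 − 11·6 = 1932; ÷12 gives c = 161 px.
10 columns plus 9 gutters: 1610 + 54 = 1664 px.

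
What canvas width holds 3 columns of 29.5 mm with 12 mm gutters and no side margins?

Total width: 3·29.5 + 2·12 = 112.5 mm.

112.5 mm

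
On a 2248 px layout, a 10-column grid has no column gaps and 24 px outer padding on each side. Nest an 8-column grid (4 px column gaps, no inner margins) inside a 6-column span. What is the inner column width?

Subtract both margins: 2248 − 2·24 = 2200 px.
With no column gaps, each column is 2200/10 = 220 px.
With no column gaps, 6 columns span 6·220 = 1320 px.
8d + 7·4 = 1320 → 8d = 1292 → d = 161.5 px.

161.5 px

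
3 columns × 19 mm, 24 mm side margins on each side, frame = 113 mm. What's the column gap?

4 mm

Take off 48 mm of margins, leaving 65 mm.
3 columns take 3·19 = 57 mm; remaining 8 splits into 2 column gaps.
g = 8 / 2 = 4 mm.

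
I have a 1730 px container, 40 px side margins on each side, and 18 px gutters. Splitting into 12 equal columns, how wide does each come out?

121 px

Subtract both margins: 1730 − 2·40 = 1650 px.
Subtracting 11 gutters of 18 leaves 1452 for 12 columns, so c = 121 px.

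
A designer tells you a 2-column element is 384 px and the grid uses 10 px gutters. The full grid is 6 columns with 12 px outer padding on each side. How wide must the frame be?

Subtracting 1 gutter of 10 leaves 374 for 2 columns, so c = 187 px.
Adding margins, columns and gutters: 24 + 1122 + 50 = 1196 px.

1196 px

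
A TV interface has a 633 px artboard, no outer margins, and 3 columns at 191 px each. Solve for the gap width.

30 px

Columns use 573 px, leaving 60 px across 2 gaps = 30 px each.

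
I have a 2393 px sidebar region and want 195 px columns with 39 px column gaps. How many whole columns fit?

k columns need k·195 + (k−1)·39 = k·234 − 39.
k·234 − 39 ≤ 2393 → k ≤ 2432 / 234 ≈ 10.39, so k = 10.

10 columns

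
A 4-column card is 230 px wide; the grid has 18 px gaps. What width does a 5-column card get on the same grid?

4 columns + 3 gaps: 4c + 3·18 = 230.
4c = 230 − 54 = 176, so c = 44 px.
5-column span = 5·44 + 4·18 = 292 px.

292 px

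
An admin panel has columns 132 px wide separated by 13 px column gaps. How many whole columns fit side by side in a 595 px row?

4 columns

Each extra column adds 132 + 13 = 145 px.
(595 + 13) / 145 = 4.19, so 4 columns fit.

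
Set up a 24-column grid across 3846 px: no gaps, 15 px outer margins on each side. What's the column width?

159 px

Subtract both margins: 3846 − 2·15 = 3816 px.
3816 / 24 = 159 px per column.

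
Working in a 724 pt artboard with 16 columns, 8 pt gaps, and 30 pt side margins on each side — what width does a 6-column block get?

Take off 60 pt of margins, leaving 664 pt.
Subtracting 15 gaps of 8 leaves 544 for 16 columns, so c = 34 pt.
Span of 6: 6·34 + 5·8 = 204 + 40 = 244 pt.

244 pt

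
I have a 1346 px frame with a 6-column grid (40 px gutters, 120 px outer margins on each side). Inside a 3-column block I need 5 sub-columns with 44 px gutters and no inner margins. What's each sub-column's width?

Outer content = 1346 − 2·120 = 1106 px.
6c + 5·40 = 1106 → 6c = 906 → c = 151 px.
3-column span = 3·151 + 2·40 = 533 px.
533 − 4·44 = 357; ÷5 gives d = 71.4 px.

71.4 px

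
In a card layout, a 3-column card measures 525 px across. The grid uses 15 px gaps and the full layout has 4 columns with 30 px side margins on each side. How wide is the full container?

765 px

3c + 2·15 = 525 → 3c = 495 → c = 165 px.
Total width: 2·30 + 4·165 + 3·15 = 765 px.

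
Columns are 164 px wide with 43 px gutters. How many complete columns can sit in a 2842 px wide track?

Each extra column adds 164 + 43 = 207 px.
(2842 + 43) / 207 = 13.94, so 13 columns fit.

13 columns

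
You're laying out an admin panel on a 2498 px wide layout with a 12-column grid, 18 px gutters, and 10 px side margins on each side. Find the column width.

190 px

Take off 20 px of margins, leaving 2478 px.
2478 − 11·18 = 2280; ÷12 gives c = 190 px.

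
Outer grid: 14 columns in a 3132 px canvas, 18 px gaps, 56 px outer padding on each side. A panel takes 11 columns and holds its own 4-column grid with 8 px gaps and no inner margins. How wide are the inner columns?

Take off 112 px of margins, leaving 3020 px.
14 columns + 13 gaps: 14c + 13·18 = 3020.
14c = 3020 − 234 = 2786, so c = 199 px.
11-column span = 11·199 + 10·18 = 2369 px.
4 columns + 3 gaps: 4d + 3·8 = 2369.
4d = 2369 − 24 = 2345, so d = 586.25 px.

586.25 px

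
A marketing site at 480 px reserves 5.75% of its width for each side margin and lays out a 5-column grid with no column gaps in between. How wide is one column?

Each margin = 5.75% of 480 = 27.6 px; content = 480 − 2·27.6 = 424.8 px.
424.8 / 5 = 84.96 px per column.

84.96 px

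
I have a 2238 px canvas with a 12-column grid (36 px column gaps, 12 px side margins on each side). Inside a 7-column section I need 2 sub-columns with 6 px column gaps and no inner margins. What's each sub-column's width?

Take off 24 px of margins, leaving 2214 px.
12c + 11·36 = 2214 → 12c = 1818 → c = 151.5 px.
7 columns plus 6 column gaps: 1060.5 + 216 = 1276.5 px.
Subtracting 1 column gap of 6 leaves 1270.5 for 2 columns, so d = 635.25 px.

635.25 px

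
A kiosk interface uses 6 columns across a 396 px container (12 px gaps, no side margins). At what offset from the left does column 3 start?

136 px

6c + 5·12 = 396 → 6c = 336 → c = 56 px.
No margin, so column 3 starts at 2·(column + gutter) = 2·68 = 136 px.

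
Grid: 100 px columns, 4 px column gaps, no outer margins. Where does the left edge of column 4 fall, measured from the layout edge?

No margin, so column 4 starts at 3·(column + gutter) = 3·104 = 312 px.

312 px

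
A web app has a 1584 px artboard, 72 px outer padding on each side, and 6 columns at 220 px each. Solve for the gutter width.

24 px

Take off 144 px of margins, leaving 1440 px.
Columns use 1320 px, leaving 120 px across 5 gutters = 24 px each.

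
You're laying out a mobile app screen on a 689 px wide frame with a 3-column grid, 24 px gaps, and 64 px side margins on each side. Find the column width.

Subtract both margins: 689 − 2·64 = 561 px.
3c + 2·24 = 561 → 3c = 513 → c = 171 px.

171 px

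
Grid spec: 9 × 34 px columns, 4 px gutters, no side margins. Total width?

338 px

Total width: 9·34 + 8·4 = 338 px.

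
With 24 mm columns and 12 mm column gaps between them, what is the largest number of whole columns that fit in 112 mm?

3 columns: 3·24 + 2·12 = 96 mm ≤ 112.
4 columns: 132 mm > 112. So 3.

3 columns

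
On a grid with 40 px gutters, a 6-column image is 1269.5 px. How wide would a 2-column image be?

396.5 px

6c + 5·40 = 1269.5 → 6c = 1069.5 → c = 178.25 px.
2-column span = 2·178.25 + 1·40 = 396.5 px.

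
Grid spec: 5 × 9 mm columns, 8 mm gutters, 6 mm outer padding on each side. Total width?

Adding margins, columns and gutters: 12 + 45 + 32 = 89 mm.

89 mm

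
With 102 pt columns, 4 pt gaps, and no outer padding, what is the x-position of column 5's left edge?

Before column 5: 4 columns + 4 gaps.
Offset = 4·(102 + 4) = 4·106 = 424 pt.

424 pt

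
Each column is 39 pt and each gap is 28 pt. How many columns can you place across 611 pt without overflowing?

k columns need k·39 + (k−1)·28 = k·67 − 28.
k·67 − 28 ≤ 611 → k ≤ 639 / 67 ≈ 9.54, so k = 9.

9 columns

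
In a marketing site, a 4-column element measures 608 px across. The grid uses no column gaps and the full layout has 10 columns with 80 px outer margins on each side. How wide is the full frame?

With no column gaps, each column is 608/4 = 152 px.
Frame = 2·80 + 10·152 = 160 + 1520 = 1680 px.

1680 px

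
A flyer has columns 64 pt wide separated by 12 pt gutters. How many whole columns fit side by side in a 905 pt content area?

12 columns

k columns need k·64 + (k−1)·12 = k·76 − 12.
k·76 − 12 ≤ 905 → k ≤ 917 / 76 ≈ 12.07, so k = 12.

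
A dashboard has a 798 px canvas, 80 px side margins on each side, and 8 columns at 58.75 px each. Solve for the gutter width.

Take off 160 px of margins, leaving 638 px.
Columns use 470 px, leaving 168 px across 7 gutters = 24 px each.

24 px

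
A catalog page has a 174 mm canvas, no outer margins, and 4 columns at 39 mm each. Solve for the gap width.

4 columns take 4·39 = 156 mm; remaining 18 splits into 3 gaps.
g = 18 / 3 = 6 mm.

6 mm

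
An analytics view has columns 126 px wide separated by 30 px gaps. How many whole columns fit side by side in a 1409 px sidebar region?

k columns need k·126 + (k−1)·30 = k·156 − 30.
k·156 − 30 ≤ 1409 → k ≤ 1439 / 156 ≈ 9.22, so k = 9.

9 columns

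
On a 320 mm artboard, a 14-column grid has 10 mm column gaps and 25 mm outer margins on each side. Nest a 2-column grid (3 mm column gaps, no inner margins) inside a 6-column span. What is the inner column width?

Inside the margins: 320 − 50 = 270 mm.
Subtracting 13 column gaps of 10 leaves 140 for 14 columns, so c = 10 mm.
Span of 6: 6·10 + 5·10 = 60 + 50 = 110 mm.
2 columns + 1 column gap: 2d + 1·3 = 110.
2d = 110 − 3 = 107, so d = 53.5 mm.

53.5 mm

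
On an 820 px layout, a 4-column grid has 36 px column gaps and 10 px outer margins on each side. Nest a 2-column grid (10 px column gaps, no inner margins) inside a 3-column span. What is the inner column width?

290.5 px

Outer content = 820 − 2·10 = 800 px.
800 − 3·36 = 692; ÷4 gives c = 173 px.
3 columns plus 2 column gaps: 519 + 72 = 591 px.
591 − 1·10 = 581; ÷2 gives d = 290.5 px.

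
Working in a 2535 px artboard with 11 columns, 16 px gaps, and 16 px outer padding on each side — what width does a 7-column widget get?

1587 px

Take off 32 px of margins, leaving 2503 px.
11c + 10·16 = 2503 → 11c = 2343 → c = 213 px.
Span of 7: 7·213 + 6·16 = 1491 + 96 = 1587 px.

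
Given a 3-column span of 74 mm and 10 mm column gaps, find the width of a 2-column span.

3c + 2·10 = 74 → 3c = 54 → c = 18 mm.
Span of 2: 2·18 + 1·10 = 36 + 10 = 46 mm.

46 mm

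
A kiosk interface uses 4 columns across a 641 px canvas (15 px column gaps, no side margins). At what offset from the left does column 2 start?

641 − 3·15 = 596; ÷4 gives c = 149 px.
Each column+gutter stride is 164 px; with no margin, 1 of them is 164 px.

164 px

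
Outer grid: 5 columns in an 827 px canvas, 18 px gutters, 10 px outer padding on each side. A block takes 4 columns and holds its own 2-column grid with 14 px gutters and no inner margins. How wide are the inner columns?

314 px

Subtract both margins: 827 − 2·10 = 807 px.
5 columns + 4 gutters: 5c + 4·18 = 807.
5c = 807 − 72 = 735, so c = 147 px.
4-column span = 4·147 + 3·18 = 642 px.
2d + 1·14 = 642 → 2d = 628 → d = 314 px.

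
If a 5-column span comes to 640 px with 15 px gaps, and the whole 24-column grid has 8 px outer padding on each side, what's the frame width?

3145 px

640 − 4·15 = 580; ÷5 gives c = 116 px.
Total width: 2·8 + 24·116 + 23·15 = 3145 px.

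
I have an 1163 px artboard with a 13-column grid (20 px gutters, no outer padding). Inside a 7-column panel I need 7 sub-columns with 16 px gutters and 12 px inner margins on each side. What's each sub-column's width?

13 columns + 12 gutters: 13c + 12·20 = 1163.
13c = 1163 − 240 = 923, so c = 71 px.
7 columns plus 6 gutters: 497 + 120 = 617 px.
Inner content = 617 − 2·12 = 593 px.
7d + 6·16 = 593 → 7d = 497 → d = 71 px.

71 px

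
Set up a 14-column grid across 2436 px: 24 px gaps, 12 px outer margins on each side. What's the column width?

150 px

Take off 24 px of margins, leaving 2412 px.
2412 − 13·24 = 2100; ÷14 gives c = 150 px.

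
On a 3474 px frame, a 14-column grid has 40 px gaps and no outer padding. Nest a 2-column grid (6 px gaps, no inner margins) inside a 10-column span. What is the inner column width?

1232 px

14 columns + 13 gaps: 14c + 13·40 = 3474.
14c = 3474 − 520 = 2954, so c = 211 px.
10-column span = 10·211 + 9·40 = 2470 px.
2 columns + 1 gap: 2d + 1·6 = 2470.
2d = 2470 − 6 = 2464, so d = 1232 px.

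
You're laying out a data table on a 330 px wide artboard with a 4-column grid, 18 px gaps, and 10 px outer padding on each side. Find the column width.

Inside the margins: 330 − 20 = 310 px.
310 − 3·18 = 256; ÷4 gives c = 64 px.

64 px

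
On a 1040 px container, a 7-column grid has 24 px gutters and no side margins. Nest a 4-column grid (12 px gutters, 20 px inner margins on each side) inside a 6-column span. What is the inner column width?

1040 − 6·24 = 896; ÷7 gives c = 128 px.
6-column span = 6·128 + 5·24 = 888 px.
Inner content = 888 − 2·20 = 848 px.
4 columns + 3 gutters: 4d + 3·12 = 848.
4d = 848 − 36 = 812, so d = 203 px.

203 px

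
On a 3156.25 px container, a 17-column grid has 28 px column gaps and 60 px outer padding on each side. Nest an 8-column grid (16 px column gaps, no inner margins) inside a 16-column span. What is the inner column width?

343 px

Inside the margins: 3156.25 − 120 = 3036.25 px.
3036.25 − 16·28 = 2588.25; ÷17 gives c = 152.25 px.
16 columns plus 15 column gaps: 2436 + 420 = 2856 px.
8 columns + 7 column gaps: 8d + 7·16 = 2856.
8d = 2856 − 112 = 2744, so d = 343 px.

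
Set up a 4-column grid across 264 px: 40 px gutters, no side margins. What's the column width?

4c + 3·40 = 264 → 4c = 144 → c = 36 px.

36 px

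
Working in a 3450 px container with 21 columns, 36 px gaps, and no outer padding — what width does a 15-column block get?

Subtracting 20 gaps of 36 leaves 2730 for 21 columns, so c = 130 px.
15 columns plus 14 gaps: 1950 + 504 = 2454 px.

2454 px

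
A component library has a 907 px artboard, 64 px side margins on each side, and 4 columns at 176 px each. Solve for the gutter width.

25 px

Subtract both margins: 907 − 2·64 = 779 px.
Columns use 704 px, leaving 75 px across 3 gutters = 25 px each.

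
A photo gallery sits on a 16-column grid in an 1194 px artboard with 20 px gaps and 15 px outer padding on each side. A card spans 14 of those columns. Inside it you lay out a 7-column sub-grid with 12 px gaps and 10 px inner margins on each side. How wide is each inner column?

Inside the margins: 1194 − 30 = 1164 px.
16 columns + 15 gaps: 16c + 15·20 = 1164.
16c = 1164 − 300 = 864, so c = 54 px.
14 columns plus 13 gaps: 756 + 260 = 1016 px.
Inner content = 1016 − 2·10 = 996 px.
996 − 6·12 = 924; ÷7 gives d = 132 px.

132 px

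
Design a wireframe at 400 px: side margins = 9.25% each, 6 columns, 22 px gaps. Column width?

Each margin = 9.25% of 400 = 37 px; content = 400 − 2·37 = 326 px.
6 columns + 5 gaps: 6c + 5·22 = 326.
6c = 326 − 110 = 216, so c = 36 px.

36 px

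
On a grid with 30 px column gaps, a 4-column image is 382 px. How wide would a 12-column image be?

1206 px

4 columns + 3 column gaps: 4c + 3·30 = 382.
4c = 382 − 90 = 292, so c = 73 px.
12 columns plus 11 column gaps: 876 + 330 = 1206 px.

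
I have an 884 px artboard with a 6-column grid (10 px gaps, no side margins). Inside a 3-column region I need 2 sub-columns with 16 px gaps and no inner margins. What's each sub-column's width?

210.5 px

884 − 5·10 = 834; ÷6 gives c = 139 px.
Span of 3: 3·139 + 2·10 = 417 + 20 = 437 px.
Subtracting 1 gap of 16 leaves 421 for 2 columns, so d = 210.5 px.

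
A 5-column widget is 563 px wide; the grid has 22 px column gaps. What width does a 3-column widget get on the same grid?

329 px

563 − 4·22 = 475; ÷5 gives c = 95 px.
Span of 3: 3·95 + 2·22 = 285 + 44 = 329 px.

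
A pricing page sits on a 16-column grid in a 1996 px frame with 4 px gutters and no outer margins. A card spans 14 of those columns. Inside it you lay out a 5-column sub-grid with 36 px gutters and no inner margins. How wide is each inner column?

1996 − 15·4 = 1936; ÷16 gives c = 121 px.
Span of 14: 14·121 + 13·4 = 1694 + 52 = 1746 px.
Subtracting 4 gutters of 36 leaves 1602 for 5 columns, so d = 320.4 px.

320.4 px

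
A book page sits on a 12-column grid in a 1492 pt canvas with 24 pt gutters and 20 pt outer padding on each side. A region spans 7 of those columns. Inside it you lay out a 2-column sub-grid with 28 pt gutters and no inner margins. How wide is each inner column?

404.5 pt

Take off 40 pt of margins, leaving 1452 pt.
12 columns + 11 gutters: 12c + 11·24 = 1452.
12c = 1452 − 264 = 1188, so c = 99 pt.
7-column span = 7·99 + 6·24 = 837 pt.
2d + 1·28 = 837 → 2d = 809 → d = 404.5 pt.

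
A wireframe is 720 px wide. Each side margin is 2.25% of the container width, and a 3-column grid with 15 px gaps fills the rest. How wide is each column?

219.2 px

720 × (1 − 2·2.25%) = 720 × 95.5% = 687.6 px for the columns.
3 columns + 2 gaps: 3c + 2·15 = 687.6.
3c = 687.6 − 30 = 657.6, so c = 219.2 px.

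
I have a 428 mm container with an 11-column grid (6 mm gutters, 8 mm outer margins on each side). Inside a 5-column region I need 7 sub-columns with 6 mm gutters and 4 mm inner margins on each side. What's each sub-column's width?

20 mm

Subtract both margins: 428 − 2·8 = 412 mm.
11c + 10·6 = 412 → 11c = 352 → c = 32 mm.
5-column span = 5·32 + 4·6 = 184 mm.
Inner content = 184 − 2·4 = 176 mm.
Subtracting 6 gutters of 6 leaves 140 for 7 columns, so d = 20 mm.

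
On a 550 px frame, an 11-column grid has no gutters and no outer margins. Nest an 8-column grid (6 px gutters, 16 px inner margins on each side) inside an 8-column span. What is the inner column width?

40.75 px

With no gutters, each column is 550/11 = 50 px.
With no gutters, 8 columns span 8·50 = 400 px.
Inner content = 400 − 2·16 = 368 px.
8d + 7·6 = 368 → 8d = 326 → d = 40.75 px.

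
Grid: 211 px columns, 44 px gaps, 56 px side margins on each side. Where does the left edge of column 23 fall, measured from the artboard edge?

Column 23 starts at margin + 22·(column + gutter) = 56 + 22·255 = 5666 px.

5666 px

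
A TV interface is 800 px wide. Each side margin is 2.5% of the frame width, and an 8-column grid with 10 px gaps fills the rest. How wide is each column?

Margins: 2.5% × 800 = 20 px each, so content = 800 − 40 = 760 px.
Subtracting 7 gaps of 10 leaves 690 for 8 columns, so c = 86.25 px.

86.25 px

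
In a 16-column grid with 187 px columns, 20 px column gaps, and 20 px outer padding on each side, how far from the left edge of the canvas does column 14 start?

2711 px

Column 14 starts at margin + 13·(column + gutter) = 20 + 13·207 = 2711 px.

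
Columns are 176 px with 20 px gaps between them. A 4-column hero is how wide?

764 px

4-column span = 4·176 + 3·20 = 764 px.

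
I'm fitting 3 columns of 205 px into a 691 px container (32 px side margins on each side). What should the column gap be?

6 px

Content width = 691 − 2·32 = 627 px.
3 columns take 3·205 = 615 px; remaining 12 splits into 2 column gaps.
g = 12 / 2 = 6 px.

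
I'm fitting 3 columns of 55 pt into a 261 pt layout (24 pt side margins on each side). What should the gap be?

24 pt

Inside the margins: 261 − 48 = 213 pt.
Columns use 165 pt, leaving 48 pt across 2 gaps = 24 pt each.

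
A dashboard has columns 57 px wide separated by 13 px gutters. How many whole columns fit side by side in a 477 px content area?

7 columns: 7·57 + 6·13 = 477 px ≤ 477.
8 columns: 547 px > 477. So 7.

7 columns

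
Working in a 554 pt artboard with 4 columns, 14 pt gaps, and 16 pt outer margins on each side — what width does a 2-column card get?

254 pt

Subtract both margins: 554 − 2·16 = 522 pt.
4c + 3·14 = 522 → 4c = 480 → c = 120 pt.
2 columns plus 1 gap: 240 + 14 = 254 pt.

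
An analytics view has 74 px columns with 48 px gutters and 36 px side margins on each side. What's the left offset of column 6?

646 px

Before column 6: the margin + 5 columns + 5 gutters.
Offset = 36 + 5·(74 + 48) = 36 + 610 = 646 px.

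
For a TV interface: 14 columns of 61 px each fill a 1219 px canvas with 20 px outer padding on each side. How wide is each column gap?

Take off 40 px of margins, leaving 1179 px.
14·61 + 13g = 1179 → 13g = 325 → g = 25 px.

25 px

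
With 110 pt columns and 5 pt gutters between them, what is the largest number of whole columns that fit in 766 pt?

k columns need k·110 + (k−1)·5 = k·115 − 5.
k·115 − 5 ≤ 766 → k ≤ 771 / 115 ≈ 6.70, so k = 6.

6 columns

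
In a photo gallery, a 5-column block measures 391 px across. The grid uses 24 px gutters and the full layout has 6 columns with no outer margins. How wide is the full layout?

474 px

5 columns + 4 gutters: 5c + 4·24 = 391.
5c = 391 − 96 = 295, so c = 59 px.
Total width: 6·59 + 5·24 = 474 px.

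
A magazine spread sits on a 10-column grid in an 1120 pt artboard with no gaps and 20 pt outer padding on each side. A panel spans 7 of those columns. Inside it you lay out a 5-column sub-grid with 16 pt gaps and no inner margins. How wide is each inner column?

Subtract both margins: 1120 − 2·20 = 1080 pt.
1080 / 10 = 108 pt per column.
With no gaps, 7 columns span 7·108 = 756 pt.
756 − 4·16 = 692; ÷5 gives d = 138.4 pt.

138.4 pt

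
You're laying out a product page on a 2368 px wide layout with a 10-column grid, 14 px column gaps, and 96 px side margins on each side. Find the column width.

Inside the margins: 2368 − 192 = 2176 px.
10c + 9·14 = 2176 → 10c = 2050 → c = 205 px.

205 px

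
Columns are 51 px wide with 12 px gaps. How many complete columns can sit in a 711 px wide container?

11 columns

k columns need k·51 + (k−1)·12 = k·63 − 12.
k·63 − 12 ≤ 711 → k ≤ 723 / 63 ≈ 11.48, so k = 11.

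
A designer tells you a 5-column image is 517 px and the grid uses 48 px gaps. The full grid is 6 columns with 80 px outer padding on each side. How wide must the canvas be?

790 px

5c + 4·48 = 517 → 5c = 325 → c = 65 px.
Total width: 2·80 + 6·65 + 5·48 = 790 px.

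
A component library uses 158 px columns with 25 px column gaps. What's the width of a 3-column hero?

524 px

3-column span = 3·158 + 2·25 = 524 px.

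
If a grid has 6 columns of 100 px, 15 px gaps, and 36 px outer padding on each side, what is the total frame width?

Frame = 2·36 + 6·100 + 5·15 = 72 + 600 + 75 = 747 px.

747 px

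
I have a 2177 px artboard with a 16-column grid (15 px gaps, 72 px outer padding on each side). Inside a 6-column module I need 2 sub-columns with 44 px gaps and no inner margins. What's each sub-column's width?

Inside the margins: 2177 − 144 = 2033 px.
2033 − 15·15 = 1808; ÷16 gives c = 113 px.
Span of 6: 6·113 + 5·15 = 678 + 75 = 753 px.
2 columns + 1 gap: 2d + 1·44 = 753.
2d = 753 − 44 = 709, so d = 354.5 px.

354.5 px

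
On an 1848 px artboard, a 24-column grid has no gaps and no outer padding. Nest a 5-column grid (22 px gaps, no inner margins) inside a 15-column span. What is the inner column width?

213.4 px

24c = 1848 → c = 77 px.
15-column span = 15·77 = 1155 px.
5d + 4·22 = 1155 → 5d = 1067 → d = 213.4 px.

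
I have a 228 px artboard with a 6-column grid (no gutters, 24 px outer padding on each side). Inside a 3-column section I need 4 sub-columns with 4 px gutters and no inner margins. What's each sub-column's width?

19.5 px

Outer content = 228 − 2·24 = 180 px.
With no gutters, each column is 180/6 = 30 px.
3-column span = 3·30 = 90 px.
4d + 3·4 = 90 → 4d = 78 → d = 19.5 px.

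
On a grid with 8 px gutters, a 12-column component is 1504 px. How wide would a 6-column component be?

1504 − 11·8 = 1416; ÷12 gives c = 118 px.
6 columns plus 5 gutters: 708 + 40 = 748 px.

748 px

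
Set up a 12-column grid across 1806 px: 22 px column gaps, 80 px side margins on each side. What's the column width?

117 px

Take off 160 px of margins, leaving 1646 px.
Subtracting 11 column gaps of 22 leaves 1404 for 12 columns, so c = 117 px.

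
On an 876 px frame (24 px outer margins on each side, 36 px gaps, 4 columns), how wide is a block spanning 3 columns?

Subtract both margins: 876 − 2·24 = 828 px.
828 − 3·36 = 720; ÷4 gives c = 180 px.
Span of 3: 3·180 + 2·36 = 540 + 72 = 612 px.

612 px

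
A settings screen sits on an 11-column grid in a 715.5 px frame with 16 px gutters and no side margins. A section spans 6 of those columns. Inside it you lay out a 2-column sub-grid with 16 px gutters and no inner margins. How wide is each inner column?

183.5 px

11c + 10·16 = 715.5 → 11c = 555.5 → c = 50.5 px.
6 columns plus 5 gutters: 303 + 80 = 383 px.
383 − 1·16 = 367; ÷2 gives d = 183.5 px.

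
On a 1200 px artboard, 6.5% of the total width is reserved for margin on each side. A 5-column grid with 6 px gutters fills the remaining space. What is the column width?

Each margin = 6.5% of 1200 = 78 px; content = 1200 − 2·78 = 1044 px.
5c + 4·6 = 1044 → 5c = 1020 → c = 204 px.

204 px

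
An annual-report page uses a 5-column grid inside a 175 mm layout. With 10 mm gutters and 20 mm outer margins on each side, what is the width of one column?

19 mm

Inside the margins: 175 − 40 = 135 mm.
5 columns + 4 gutters: 5c + 4·10 = 135.
5c = 135 − 40 = 95, so c = 19 mm.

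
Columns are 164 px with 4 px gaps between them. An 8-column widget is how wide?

8-column span = 8·164 + 7·4 = 1340 px.

1340 px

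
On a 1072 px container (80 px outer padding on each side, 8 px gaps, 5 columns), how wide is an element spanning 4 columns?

Take off 160 px of margins, leaving 912 px.
Subtracting 4 gaps of 8 leaves 880 for 5 columns, so c = 176 px.
4-column span = 4·176 + 3·8 = 728 px.

728 px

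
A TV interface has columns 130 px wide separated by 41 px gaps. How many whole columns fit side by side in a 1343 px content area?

8 columns: 8·130 + 7·41 = 1327 px ≤ 1343.
9 columns: 1498 px > 1343. So 8.

8 columns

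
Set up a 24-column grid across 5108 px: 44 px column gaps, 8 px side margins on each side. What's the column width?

Content width = 5108 − 2·8 = 5092 px.
5092 − 23·44 = 4080; ÷24 gives c = 170 px.

170 px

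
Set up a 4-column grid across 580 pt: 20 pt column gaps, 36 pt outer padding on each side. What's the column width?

112 pt

Take off 72 pt of margins, leaving 508 pt.
508 − 3·20 = 448; ÷4 gives c = 112 pt.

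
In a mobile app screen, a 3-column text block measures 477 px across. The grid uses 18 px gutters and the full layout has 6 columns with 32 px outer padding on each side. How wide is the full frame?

1036 px

Subtracting 2 gutters of 18 leaves 441 for 3 columns, so c = 147 px.
Frame = 2·32 + 6·147 + 5·18 = 64 + 882 + 90 = 1036 px.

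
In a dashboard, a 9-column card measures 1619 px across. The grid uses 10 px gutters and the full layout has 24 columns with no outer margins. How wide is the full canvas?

4334 px

9 columns + 8 gutters: 9c + 8·10 = 1619.
9c = 1619 − 80 = 1539, so c = 171 px.
Summing: 4104 + 230 = 4334 px.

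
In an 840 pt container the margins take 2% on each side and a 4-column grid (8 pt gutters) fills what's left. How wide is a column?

195.6 pt

840 × (1 − 2·2%) = 840 × 96% = 806.4 pt for the columns.
4c + 3·8 = 806.4 → 4c = 782.4 → c = 195.6 pt.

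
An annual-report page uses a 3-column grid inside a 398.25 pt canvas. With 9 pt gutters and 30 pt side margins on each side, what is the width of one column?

Content width = 398.25 − 2·30 = 338.25 pt.
3c + 2·9 = 338.25 → 3c = 320.25 → c = 106.75 pt.

106.75 pt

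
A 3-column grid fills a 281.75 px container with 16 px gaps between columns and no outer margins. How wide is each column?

83.25 px

3c + 2·16 = 281.75 → 3c = 249.75 → c = 83.25 px.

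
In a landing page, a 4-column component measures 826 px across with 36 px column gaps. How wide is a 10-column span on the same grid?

2119 px

Subtracting 3 column gaps of 36 leaves 718 for 4 columns, so c = 179.5 px.
Span of 10: 10·179.5 + 9·36 = 1795 + 324 = 2119 px.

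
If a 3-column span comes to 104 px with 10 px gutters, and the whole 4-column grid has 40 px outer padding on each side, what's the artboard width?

3c + 2·10 = 104 → 3c = 84 → c = 28 px.
Artboard = 2·40 + 4·28 + 3·10 = 80 + 112 + 30 = 222 px.

222 px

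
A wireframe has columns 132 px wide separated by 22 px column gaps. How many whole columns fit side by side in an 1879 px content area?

Each extra column adds 132 + 22 = 154 px.
(1879 + 22) / 154 = 12.34, so 12 columns fit.

12 columns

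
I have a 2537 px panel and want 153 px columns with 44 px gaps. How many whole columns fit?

k columns need k·153 + (k−1)·44 = k·197 − 44.
k·197 − 44 ≤ 2537 → k ≤ 2581 / 197 ≈ 13.10, so k = 13.

13 columns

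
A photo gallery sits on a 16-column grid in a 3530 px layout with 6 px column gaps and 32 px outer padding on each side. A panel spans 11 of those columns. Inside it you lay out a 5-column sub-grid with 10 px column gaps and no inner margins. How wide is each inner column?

Take off 64 px of margins, leaving 3466 px.
3466 − 15·6 = 3376; ÷16 gives c = 211 px.
11-column span = 11·211 + 10·6 = 2381 px.
5 columns + 4 column gaps: 5d + 4·10 = 2381.
5d = 2381 − 40 = 2341, so d = 468.2 px.

468.2 px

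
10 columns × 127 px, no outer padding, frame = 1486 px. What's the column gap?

24 px

Columns use 1270 px, leaving 216 px across 9 column gaps = 24 px each.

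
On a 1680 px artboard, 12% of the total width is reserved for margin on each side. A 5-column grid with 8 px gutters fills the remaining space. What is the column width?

248.96 px

Each margin = 12% of 1680 = 201.6 px; content = 1680 − 2·201.6 = 1276.8 px.
Subtracting 4 gutters of 8 leaves 1244.8 for 5 columns, so c = 248.96 px.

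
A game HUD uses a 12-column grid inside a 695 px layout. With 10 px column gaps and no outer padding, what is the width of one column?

48.75 px

Subtracting 11 column gaps of 10 leaves 585 for 12 columns, so c = 48.75 px.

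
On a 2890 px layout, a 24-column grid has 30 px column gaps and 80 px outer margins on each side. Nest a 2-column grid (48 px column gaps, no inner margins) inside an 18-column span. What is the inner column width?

996 px

Subtract both margins: 2890 − 2·80 = 2730 px.
Subtracting 23 column gaps of 30 leaves 2040 for 24 columns, so c = 85 px.
18 columns plus 17 column gaps: 1530 + 510 = 2040 px.
Subtracting 1 column gap of 48 leaves 1992 for 2 columns, so d = 996 px.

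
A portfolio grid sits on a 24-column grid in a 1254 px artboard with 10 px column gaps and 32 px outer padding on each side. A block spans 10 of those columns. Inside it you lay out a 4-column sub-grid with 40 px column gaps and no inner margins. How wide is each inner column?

92.5 px

Subtract both margins: 1254 − 2·32 = 1190 px.
24 columns + 23 column gaps: 24c + 23·10 = 1190.
24c = 1190 − 230 = 960, so c = 40 px.
Span of 10: 10·40 + 9·10 = 400 + 90 = 490 px.
490 − 3·40 = 370; ÷4 gives d = 92.5 px.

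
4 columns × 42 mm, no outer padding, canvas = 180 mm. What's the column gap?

4 mm

4·42 + 3g = 180 → 3g = 12 → g = 4 mm.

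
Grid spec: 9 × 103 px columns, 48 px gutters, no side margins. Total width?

Summing: 927 + 384 = 1311 px.

1311 px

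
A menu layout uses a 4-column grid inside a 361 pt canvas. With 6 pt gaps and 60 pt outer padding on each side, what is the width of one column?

Content width = 361 − 2·60 = 241 pt.
4 columns + 3 gaps: 4c + 3·6 = 241.
4c = 241 − 18 = 223, so c = 55.75 pt.

55.75 pt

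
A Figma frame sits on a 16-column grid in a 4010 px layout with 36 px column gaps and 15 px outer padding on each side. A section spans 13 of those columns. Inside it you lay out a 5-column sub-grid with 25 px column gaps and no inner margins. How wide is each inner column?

625.4 px

Subtract both margins: 4010 − 2·15 = 3980 px.
16c + 15·36 = 3980 → 16c = 3440 → c = 215 px.
13 columns plus 12 column gaps: 2795 + 432 = 3227 px.
5d + 4·25 = 3227 → 5d = 3127 → d = 625.4 px.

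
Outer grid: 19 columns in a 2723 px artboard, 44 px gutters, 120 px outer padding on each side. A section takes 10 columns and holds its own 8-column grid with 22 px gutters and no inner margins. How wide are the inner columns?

141.5 px

Outer content = 2723 − 2·120 = 2483 px.
19 columns + 18 gutters: 19c + 18·44 = 2483.
19c = 2483 − 792 = 1691, so c = 89 px.
Span of 10: 10·89 + 9·44 = 890 + 396 = 1286 px.
8 columns + 7 gutters: 8d + 7·22 = 1286.
8d = 1286 − 154 = 1132, so d = 141.5 px.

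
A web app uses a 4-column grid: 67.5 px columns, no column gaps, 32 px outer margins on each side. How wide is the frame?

Summing: 64 + 270 = 334 px.

334 px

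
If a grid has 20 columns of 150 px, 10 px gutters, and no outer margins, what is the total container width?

Summing: 3000 + 190 = 3190 px.

3190 px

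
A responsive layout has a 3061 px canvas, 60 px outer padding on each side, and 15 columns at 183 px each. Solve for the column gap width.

14 px

Subtract both margins: 3061 − 2·60 = 2941 px.
15 columns take 15·183 = 2745 px; remaining 196 splits into 14 column gaps.
g = 196 / 14 = 14 px.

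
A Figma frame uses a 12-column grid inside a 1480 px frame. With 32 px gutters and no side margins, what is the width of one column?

94 px

12 columns + 11 gutters: 12c + 11·32 = 1480.
12c = 1480 − 352 = 1128, so c = 94 px.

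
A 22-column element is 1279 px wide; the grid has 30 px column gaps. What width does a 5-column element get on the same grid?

22 columns + 21 column gaps: 22c + 21·30 = 1279.
22c = 1279 − 630 = 649, so c = 29.5 px.
5-column span = 5·29.5 + 4·30 = 267.5 px.

267.5 px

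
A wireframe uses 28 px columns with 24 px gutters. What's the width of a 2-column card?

2-column span = 2·28 + 1·24 = 80 px.

80 px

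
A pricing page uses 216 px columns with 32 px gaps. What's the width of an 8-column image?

8 columns plus 7 gaps: 1728 + 224 = 1952 px.

1952 px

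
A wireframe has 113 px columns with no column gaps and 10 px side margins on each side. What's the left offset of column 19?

2044 px

Each column+gutter stride is 113 px; 18 of them past the 10 px margin is 10 + 2034 = 2044 px.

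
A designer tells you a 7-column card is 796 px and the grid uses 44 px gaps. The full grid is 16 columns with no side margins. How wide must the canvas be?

1876 px

796 − 6·44 = 532; ÷7 gives c = 76 px.
Total width: 16·76 + 15·44 = 1876 px.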